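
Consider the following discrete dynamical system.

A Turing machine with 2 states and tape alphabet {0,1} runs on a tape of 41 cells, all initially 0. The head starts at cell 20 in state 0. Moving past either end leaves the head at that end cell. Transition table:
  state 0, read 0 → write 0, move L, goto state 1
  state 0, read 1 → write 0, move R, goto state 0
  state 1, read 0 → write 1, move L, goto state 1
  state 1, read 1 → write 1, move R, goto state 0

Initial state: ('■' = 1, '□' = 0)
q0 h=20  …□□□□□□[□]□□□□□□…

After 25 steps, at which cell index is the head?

step 0: q0 h=20  …□□□□□□[□]□□□□□□…
step 1: q1 h=19  …□□□□□□[□]□□□□□□…
step 2: q1 h=18  …□□□□□□[□]■□□□□□…
step 3: q1 h=17  …□□□□□□[□]■■□□□□…
step 4: q1 h=16  …□□□□□□[□]■■■□□□…
step 5: q1 h=15  …□□□□□□[□]■■■■□□…
step 6: q1 h=14  …□□□□□□[□]■■■■■□…
step 7: q1 h=13  …□□□□□□[□]■■■■■■…
step 8: q1 h=12  …□□□□□□[□]■■■■■■…
step 9: q1 h=11  …□□□□□□[□]■■■■■■…
step 10: q1 h=10  …□□□□□□[□]■■■■■■…
step 11: q1 h= 9  …□□□□□□[□]■■■■■■…
step 12: q1 h= 8  …□□□□□□[□]■■■■■■…
step 13: q1 h= 7  …□□□□□□[□]■■■■■■…
step 14: q1 h= 6  |□□□□□□[□]■■■■■■…
step 15: q1 h= 5  |□□□□□[□]■■■■■■…
step 16: q1 h= 4  |□□□□[□]■■■■■■…
step 17: q1 h= 3  |□□□[□]■■■■■■…
step 18: q1 h= 2  |□□[□]■■■■■■…
step 19: q1 h= 1  |□[□]■■■■■■…
step 20: q1 h= 0  |[□]■■■■■■…
step 21: q1 h= 0  |[■]■■■■■■…
step 22: q0 h= 1  |■[■]■■■■■■…
step 23: q0 h= 2  |■□[■]■■■■■■…
step 24: q0 h= 3  |■□□[■]■■■■■■…
step 25: q0 h= 4  |■□□□[■]■■■■■■…

4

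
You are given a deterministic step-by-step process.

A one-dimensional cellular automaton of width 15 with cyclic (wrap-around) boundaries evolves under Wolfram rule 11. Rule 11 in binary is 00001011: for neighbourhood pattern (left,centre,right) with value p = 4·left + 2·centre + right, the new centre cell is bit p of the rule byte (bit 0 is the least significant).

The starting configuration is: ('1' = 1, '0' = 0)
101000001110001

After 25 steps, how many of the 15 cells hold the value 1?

8

step 0: 101000001110001
step 1: 000011111000111
step 2: 011110000011100
step 3: 110000111110001
step 4: 000111100000111
step 5: 011100001111100
step 6: 110001111000001
step 7: 000111000011111
step 8: 011100011110000
step 9: 110001110000111
step 10: 000111000111100
step 11: 111100011100001
step 12: 000001110001111
step 13: 011111000111000
step 14: 110000011100011
step 15: 000111110001110
step 16: 111100000111000
step 17: 100001111100011
step 18: 001111000001110
step 19: 111000011111000
step 20: 100011110000011
step 21: 001110000111110
step 22: 111000111100000
step 23: 100011100001111
step 24: 001110001111000
step 25: 111000111000011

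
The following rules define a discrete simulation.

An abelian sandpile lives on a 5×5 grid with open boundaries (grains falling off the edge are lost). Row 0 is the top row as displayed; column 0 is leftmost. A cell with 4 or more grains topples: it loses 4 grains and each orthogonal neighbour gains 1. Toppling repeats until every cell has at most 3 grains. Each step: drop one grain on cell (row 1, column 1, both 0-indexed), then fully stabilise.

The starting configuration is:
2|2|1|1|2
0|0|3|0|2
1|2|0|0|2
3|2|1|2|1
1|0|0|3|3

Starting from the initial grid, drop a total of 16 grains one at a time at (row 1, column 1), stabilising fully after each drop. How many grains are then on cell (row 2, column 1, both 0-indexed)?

step 0: 2|2|1|1|2
0|0|3|0|2
1|2|0|0|2
3|2|1|2|1
1|0|0|3|3
step 1: 2|2|1|1|2
0|1|3|0|2
1|2|0|0|2
3|2|1|2|1
1|0|0|3|3
step 2: 2|2|1|1|2
0|2|3|0|2
1|2|0|0|2
3|2|1|2|1
1|0|0|3|3
step 3: 2|2|1|1|2
0|3|3|0|2
1|2|0|0|2
3|2|1|2|1
1|0|0|3|3
step 4: 2|3|2|1|2
1|1|0|1|2
1|3|1|0|2
3|2|1|2|1
1|0|0|3|3
step 5: 2|3|2|1|2
1|2|0|1|2
1|3|1|0|2
3|2|1|2|1
1|0|0|3|3
step 6: 2|3|2|1|2
1|3|0|1|2
1|3|1|0|2
3|2|1|2|1
1|0|0|3|3
step 7: 3|0|3|1|2
2|2|1|1|2
2|0|2|0|2
3|3|1|2|1
1|0|0|3|3
step 8: 3|0|3|1|2
2|3|1|1|2
2|0|2|0|2
3|3|1|2|1
1|0|0|3|3
step 9: 3|1|3|1|2
3|0|2|1|2
2|1|2|0|2
3|3|1|2|1
1|0|0|3|3
step 10: 3|1|3|1|2
3|1|2|1|2
2|1|2|0|2
3|3|1|2|1
1|0|0|3|3
step 11: 3|1|3|1|2
3|2|2|1|2
2|1|2|0|2
3|3|1|2|1
1|0|0|3|3
step 12: 3|1|3|1|2
3|3|2|1|2
2|1|2|0|2
3|3|1|2|1
1|0|0|3|3
step 13: 0|3|3|1|2
1|1|3|1|2
3|2|2|0|2
3|3|1|2|1
1|0|0|3|3
step 14: 0|3|3|1|2
1|2|3|1|2
3|2|2|0|2
3|3|1|2|1
1|0|0|3|3
step 15: 0|3|3|1|2
1|3|3|1|2
3|2|2|0|2
3|3|1|2|1
1|0|0|3|3
step 16: 1|1|1|2|2
2|2|1|2|2
3|3|3|0|2
3|3|1|2|1
1|0|0|3|3

3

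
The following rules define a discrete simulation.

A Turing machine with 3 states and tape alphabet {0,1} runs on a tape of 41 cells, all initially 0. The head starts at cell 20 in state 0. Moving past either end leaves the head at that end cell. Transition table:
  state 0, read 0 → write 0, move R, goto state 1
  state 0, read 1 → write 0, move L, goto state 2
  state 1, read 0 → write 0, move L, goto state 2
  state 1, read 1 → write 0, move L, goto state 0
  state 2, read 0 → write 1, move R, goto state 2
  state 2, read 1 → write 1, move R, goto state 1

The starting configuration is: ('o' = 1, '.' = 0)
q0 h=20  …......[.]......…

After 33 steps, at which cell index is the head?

gen 0: q0 h=20  …......[.]......…
gen 1: q1 h=21  …......[.]......…
gen 2: q2 h=20  …......[.]......…
gen 3: q2 h=21  ….....o[.]......…
gen 4: q2 h=22  …....oo[.]......…
gen 5: q2 h=23  …...ooo[.]......…
gen 6: q2 h=24  …..oooo[.]......…
gen 7: q2 h=25  ….ooooo[.]......…
gen 8: q2 h=26  …oooooo[.]......…
gen 9: q2 h=27  …oooooo[.]......…
gen 10: q2 h=28  …oooooo[.]......…
gen 11: q2 h=29  …oooooo[.]......…
gen 12: q2 h=30  …oooooo[.]......…
gen 13: q2 h=31  …oooooo[.]......…
gen 14: q2 h=32  …oooooo[.]......…
gen 15: q2 h=33  …oooooo[.]......…
gen 16: q2 h=34  …oooooo[.]......|
gen 17: q2 h=35  …oooooo[.].....|
gen 18: q2 h=36  …oooooo[.]....|
gen 19: q2 h=37  …oooooo[.]...|
gen 20: q2 h=38  …oooooo[.]..|
gen 21: q2 h=39  …oooooo[.].|
gen 22: q2 h=40  …oooooo[.]|
gen 23: q2 h=40  …oooooo[o]|
gen 24: q1 h=40  …oooooo[o]|
gen 25: q0 h=39  …oooooo[o].|
gen 26: q2 h=38  …oooooo[o]..|
gen 27: q1 h=39  …oooooo[.].|
gen 28: q2 h=38  …oooooo[o]..|
gen 29: q1 h=39  …oooooo[.].|
gen 30: q2 h=38  …oooooo[o]..|
gen 31: q1 h=39  …oooooo[.].|
gen 32: q2 h=38  …oooooo[o]..|
gen 33: q1 h=39  …oooooo[.].|

39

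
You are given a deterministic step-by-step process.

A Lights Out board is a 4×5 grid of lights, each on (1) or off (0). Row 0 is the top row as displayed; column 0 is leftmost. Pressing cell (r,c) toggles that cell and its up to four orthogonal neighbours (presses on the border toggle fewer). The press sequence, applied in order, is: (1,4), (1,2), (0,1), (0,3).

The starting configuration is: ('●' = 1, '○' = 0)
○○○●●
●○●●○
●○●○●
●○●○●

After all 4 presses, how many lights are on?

10

[0] ○○○●●
●○●●○
●○●○●
●○●○●
[1] ○○○●○
●○●○●
●○●○○
●○●○●
[2] ○○●●○
●●○●●
●○○○○
●○●○●
[3] ●●○●○
●○○●●
●○○○○
●○●○●
[4] ●●●○●
●○○○●
●○○○○
●○●○●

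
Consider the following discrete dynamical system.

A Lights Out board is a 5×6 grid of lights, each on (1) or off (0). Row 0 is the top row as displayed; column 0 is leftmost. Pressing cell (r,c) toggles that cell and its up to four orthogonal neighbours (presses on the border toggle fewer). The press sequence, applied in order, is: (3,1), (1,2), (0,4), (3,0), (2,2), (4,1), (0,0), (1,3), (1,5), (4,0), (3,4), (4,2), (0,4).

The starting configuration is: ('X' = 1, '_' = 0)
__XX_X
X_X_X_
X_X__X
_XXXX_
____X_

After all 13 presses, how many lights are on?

11

gen 0: __XX_X
X_X_X_
X_X__X
_XXXX_
____X_
gen 1: __XX_X
X_X_X_
XXX__X
X__XX_
_X__X_
gen 2: ___X_X
XX_XX_
XX___X
X__XX_
_X__X_
gen 3: ____X_
XX_X__
XX___X
X__XX_
_X__X_
gen 4: ____X_
XX_X__
_X___X
_X_XX_
XX__X_
gen 5: ____X_
XXXX__
__XX_X
_XXXX_
XX__X_
gen 6: ____X_
XXXX__
__XX_X
__XXX_
__X_X_
gen 7: XX__X_
_XXX__
__XX_X
__XXX_
__X_X_
gen 8: XX_XX_
_X__X_
__X__X
__XXX_
__X_X_
gen 9: XX_XXX
_X___X
__X___
__XXX_
__X_X_
gen 10: XX_XXX
_X___X
__X___
X_XXX_
XXX_X_
gen 11: XX_XXX
_X___X
__X_X_
X_X__X
XXX___
gen 12: XX_XXX
_X___X
__X_X_
X____X
X__X__
gen 13: XX____
_X__XX
__X_X_
X____X
X__X__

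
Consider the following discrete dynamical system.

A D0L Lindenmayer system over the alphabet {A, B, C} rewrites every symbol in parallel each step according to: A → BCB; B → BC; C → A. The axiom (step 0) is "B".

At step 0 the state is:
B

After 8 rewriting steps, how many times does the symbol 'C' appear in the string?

44

t=0: B
t=1: BC
t=2: BCA
t=3: BCABCB
t=4: BCABCBBCABC
t=5: BCABCBBCABCBCABCBBCA
t=6: BCABCBBCABCBCABCBBCABCABCBBCABCBCABCB
t=7: BCABCBBCABCBCABCBBCABCABCBBCABCBCABCBBCABCBBCABCBCABCBBCABCABCBBCABC
t=8: BCABCBBCABCBCABCBBCABCABCBBCABCBCABCBBCABCBBCABCBCABCBBCAB…CBCABCBBCABCBCABCBBCABCABCBBCABCBCABCBBCABCBBCABCBCABCBBCA  (len 125)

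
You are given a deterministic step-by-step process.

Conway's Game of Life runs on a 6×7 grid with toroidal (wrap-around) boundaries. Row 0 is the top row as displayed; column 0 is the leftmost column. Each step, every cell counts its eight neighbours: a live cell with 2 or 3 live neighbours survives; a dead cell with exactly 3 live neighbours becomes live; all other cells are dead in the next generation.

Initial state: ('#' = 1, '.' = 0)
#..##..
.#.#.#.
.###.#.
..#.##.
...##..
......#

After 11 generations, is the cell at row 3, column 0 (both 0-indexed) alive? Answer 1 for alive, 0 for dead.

gen 0: #..##..
.#.#.#.
.###.#.
..#.##.
...##..
......#
gen 1: #.#####
##...##
.#...##
.#...#.
...##..
.....#.
gen 2: ..##...
...#...
.##.#..
#.#..##
....##.
..#....
gen 3: ..##...
.#..#..
###.###
#.#...#
.#.###.
..#.#..
gen 4: .##.#..
....#.#
..#.#..
.......
##..###
.#...#.
gen 5: #####..
.##.#..
...#.#.
##.##.#
##..###
...#...
gen 6: #...#..
#....#.
.....##
.#.#...
.#.....
.......
gen 7: ......#
#...##.
#...###
#.#....
..#....
.......
gen 8: .....##
#...#..
#..##..
#..#.#.
.#.....
.......
gen 9: .....##
#..##..
##.#.#.
####..#
.......
.......
gen 10: ....###
####...
.....#.
...##.#
###....
.......
gen 11: #######
####...
##...##
#######
####...
##...##

1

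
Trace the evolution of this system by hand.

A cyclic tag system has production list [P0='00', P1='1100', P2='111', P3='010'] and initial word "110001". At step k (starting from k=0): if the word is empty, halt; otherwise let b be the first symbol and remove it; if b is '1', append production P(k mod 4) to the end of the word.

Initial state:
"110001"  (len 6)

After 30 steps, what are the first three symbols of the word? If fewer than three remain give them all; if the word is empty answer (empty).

[0] "110001"  (len 6)
[1] "1000100"  (len 7)
[2] "0001001100"  (len 10)
[3] "001001100"  (len 9)
[4] "01001100"  (len 8)
[5] "1001100"  (len 7)
[6] "0011001100"  (len 10)
[7] "011001100"  (len 9)
[8] "11001100"  (len 8)
[9] "100110000"  (len 9)
[10] "001100001100"  (len 12)
[11] "01100001100"  (len 11)
[12] "1100001100"  (len 10)
[13] "10000110000"  (len 11)
[14] "00001100001100"  (len 14)
[15] "0001100001100"  (len 13)
[16] "001100001100"  (len 12)
[17] "01100001100"  (len 11)
[18] "1100001100"  (len 10)
[19] "100001100111"  (len 12)
[20] "00001100111010"  (len 14)
[21] "0001100111010"  (len 13)
[22] "001100111010"  (len 12)
[23] "01100111010"  (len 11)
[24] "1100111010"  (len 10)
[25] "10011101000"  (len 11)
[26] "00111010001100"  (len 14)
[27] "0111010001100"  (len 13)
[28] "111010001100"  (len 12)
[29] "1101000110000"  (len 13)
[30] "1010001100001100"  (len 16)

101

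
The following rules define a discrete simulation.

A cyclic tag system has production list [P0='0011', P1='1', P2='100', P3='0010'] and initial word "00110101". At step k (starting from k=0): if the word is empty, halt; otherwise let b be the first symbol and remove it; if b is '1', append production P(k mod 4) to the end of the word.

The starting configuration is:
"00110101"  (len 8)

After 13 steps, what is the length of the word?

11

[0] "00110101"  (len 8)
[1] "0110101"  (len 7)
[2] "110101"  (len 6)
[3] "10101100"  (len 8)
[4] "01011000010"  (len 11)
[5] "1011000010"  (len 10)
[6] "0110000101"  (len 10)
[7] "110000101"  (len 9)
[8] "100001010010"  (len 12)
[9] "000010100100011"  (len 15)
[10] "00010100100011"  (len 14)
[11] "0010100100011"  (len 13)
[12] "010100100011"  (len 12)
[13] "10100100011"  (len 11)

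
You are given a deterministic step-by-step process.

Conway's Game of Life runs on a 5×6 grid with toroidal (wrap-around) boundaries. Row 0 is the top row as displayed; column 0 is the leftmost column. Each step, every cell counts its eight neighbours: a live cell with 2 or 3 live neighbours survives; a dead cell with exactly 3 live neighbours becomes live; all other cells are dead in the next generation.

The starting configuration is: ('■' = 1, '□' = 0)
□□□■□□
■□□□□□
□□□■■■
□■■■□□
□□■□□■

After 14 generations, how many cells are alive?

gen 0: □□□■□□
■□□□□□
□□□■■■
□■■■□□
□□■□□■
gen 1: □□□□□□
□□□■□■
■■□■■■
■■□□□■
□■□□■□
gen 2: □□□□■□
□□■■□■
□■□■□□
□□□■□□
□■□□□■
gen 3: ■□■■■■
□□■■□□
□□□■□□
■□□□■□
□□□□■□
gen 4: □■■□□■
□■□□□■
□□■■■□
□□□■■■
■■□□□□
gen 5: □□■□□■
□■□□□■
■□■□□□
■■□□□■
□■□■□□
gen 6: □■■□■□
□■■□□■
□□■□□□
□□□□□■
□■□□■■
gen 7: □□□□■□
■□□□□□
■■■□□□
■□□□■■
□■■■■■
gen 8: ■■■□■□
■□□□□■
□□□□□□
□□□□□□
□■■□□□
gen 9: □□■■□□
■□□□□■
□□□□□□
□□□□□□
■□■■□□
gen 10: ■□■■■■
□□□□□□
□□□□□□
□□□□□□
□■■■□□
gen 11: ■□□□■■
□□□■■■
□□□□□□
□□■□□□
■■□□□■
gen 12: □■□■□□
■□□■□□
□□□■■□
■■□□□□
□■□□■□
gen 13: ■■□■■□
□□□■□□
■■■■■■
■■■■■■
□■□□□□
gen 14: ■■□■■□
□□□□□□
□□□□□□
□□□□□□
□□□□□□

4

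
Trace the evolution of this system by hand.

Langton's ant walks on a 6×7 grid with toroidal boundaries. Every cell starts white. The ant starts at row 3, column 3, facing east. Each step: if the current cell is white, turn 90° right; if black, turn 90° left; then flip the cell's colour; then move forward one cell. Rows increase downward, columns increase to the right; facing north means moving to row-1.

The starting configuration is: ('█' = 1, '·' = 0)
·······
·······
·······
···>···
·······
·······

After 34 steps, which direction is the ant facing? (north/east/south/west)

west

k=0  ·······
·······
·······
···>···
·······
·······
k=1  ·······
·······
·······
···█···
···v···
·······
k=2  ·······
·······
·······
···█···
··<█···
·······
k=3  ·······
·······
·······
··^█···
··██···
·······
k=4  ·······
·······
·······
··█>···
··██···
·······
k=5  ·······
·······
···^···
··█····
··██···
·······
k=6  ·······
·······
···█>··
··█····
··██···
·······
k=7  ·······
·······
···██··
··█·v··
··██···
·······
k=8  ·······
·······
···██··
··█<█··
··██···
·······
k=9  ·······
·······
···^█··
··███··
··██···
·······
k=10  ·······
·······
··<·█··
··███··
··██···
·······
k=11  ·······
··^····
··█·█··
··███··
··██···
·······
k=12  ·······
··█>···
··█·█··
··███··
··██···
·······
k=13  ·······
··██···
··█v█··
··███··
··██···
·······
k=14  ·······
··██···
··<██··
··███··
··██···
·······
k=15  ·······
··██···
···██··
··v██··
··██···
·······
k=16  ·······
··██···
···██··
···>█··
··██···
·······
k=17  ·······
··██···
···^█··
····█··
··██···
·······
k=18  ·······
··██···
··<·█··
····█··
··██···
·······
k=19  ·······
··^█···
··█·█··
····█··
··██···
·······
k=20  ·······
·<·█···
··█·█··
····█··
··██···
·······
k=21  ·^·····
·█·█···
··█·█··
····█··
··██···
·······
k=22  ·█>····
·█·█···
··█·█··
····█··
··██···
·······
k=23  ·██····
·█v█···
··█·█··
····█··
··██···
·······
k=24  ·██····
·<██···
··█·█··
····█··
··██···
·······
k=25  ·██····
··██···
·v█·█··
····█··
··██···
·······
k=26  ·██····
··██···
<██·█··
····█··
··██···
·······
k=27  ·██····
^·██···
███·█··
····█··
··██···
·······
k=28  ·██····
█>██···
███·█··
····█··
··██···
·······
k=29  ·██····
████···
█v█·█··
····█··
··██···
·······
k=30  ·██····
████···
█·>·█··
····█··
··██···
·······
k=31  ·██····
██^█···
█···█··
····█··
··██···
·······
k=32  ·██····
█<·█···
█···█··
····█··
··██···
·······
k=33  ·██····
█··█···
█v··█··
····█··
··██···
·······
k=34  ·██····
█··█···
<█··█··
····█··
··██···
·······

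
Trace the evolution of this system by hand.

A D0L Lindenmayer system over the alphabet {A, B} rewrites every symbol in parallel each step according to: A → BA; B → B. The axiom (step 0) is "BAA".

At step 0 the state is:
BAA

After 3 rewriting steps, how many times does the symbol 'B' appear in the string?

0) BAA
1) BBABA
2) BBBABBA
3) BBBBABBBA

7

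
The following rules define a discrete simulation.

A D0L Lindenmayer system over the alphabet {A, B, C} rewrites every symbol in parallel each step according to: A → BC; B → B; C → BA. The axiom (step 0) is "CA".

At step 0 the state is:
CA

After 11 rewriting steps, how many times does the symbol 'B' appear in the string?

k=0  CA
k=1  BABC
k=2  BBCBBA
k=3  BBBABBBC
k=4  BBBBCBBBBA
k=5  BBBBBABBBBBC
k=6  BBBBBBCBBBBBBA
k=7  BBBBBBBABBBBBBBC
k=8  BBBBBBBBCBBBBBBBBA
k=9  BBBBBBBBBABBBBBBBBBC
k=10  BBBBBBBBBBCBBBBBBBBBBA
k=11  BBBBBBBBBBBABBBBBBBBBBBC

22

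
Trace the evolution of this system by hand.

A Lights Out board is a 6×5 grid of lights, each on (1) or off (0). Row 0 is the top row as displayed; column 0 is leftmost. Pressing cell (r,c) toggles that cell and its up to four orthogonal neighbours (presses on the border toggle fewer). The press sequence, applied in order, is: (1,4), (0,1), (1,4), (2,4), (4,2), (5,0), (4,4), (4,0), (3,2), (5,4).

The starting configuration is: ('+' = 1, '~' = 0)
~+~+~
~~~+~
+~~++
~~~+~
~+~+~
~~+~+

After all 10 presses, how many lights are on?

k=0  ~+~+~
~~~+~
+~~++
~~~+~
~+~+~
~~+~+
k=1  ~+~++
~~~~+
+~~+~
~~~+~
~+~+~
~~+~+
k=2  +~+++
~+~~+
+~~+~
~~~+~
~+~+~
~~+~+
k=3  +~++~
~+~+~
+~~++
~~~+~
~+~+~
~~+~+
k=4  +~++~
~+~++
+~~~~
~~~++
~+~+~
~~+~+
k=5  +~++~
~+~++
+~~~~
~~+++
~~+~~
~~~~+
k=6  +~++~
~+~++
+~~~~
~~+++
+~+~~
++~~+
k=7  +~++~
~+~++
+~~~~
~~++~
+~+++
++~~~
k=8  +~++~
~+~++
+~~~~
+~++~
~++++
~+~~~
k=9  +~++~
~+~++
+~+~~
++~~~
~+~++
~+~~~
k=10  +~++~
~+~++
+~+~~
++~~~
~+~+~
~+~++

15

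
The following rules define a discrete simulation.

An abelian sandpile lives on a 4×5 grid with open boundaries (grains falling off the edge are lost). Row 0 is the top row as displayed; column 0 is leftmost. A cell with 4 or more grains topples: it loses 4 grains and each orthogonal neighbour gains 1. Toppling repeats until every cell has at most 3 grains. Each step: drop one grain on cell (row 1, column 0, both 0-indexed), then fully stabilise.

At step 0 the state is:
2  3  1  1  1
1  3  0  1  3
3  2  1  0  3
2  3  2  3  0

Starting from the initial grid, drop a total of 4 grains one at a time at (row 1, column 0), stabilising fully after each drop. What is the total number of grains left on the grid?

0) 2  3  1  1  1
1  3  0  1  3
3  2  1  0  3
2  3  2  3  0
1) 2  3  1  1  1
2  3  0  1  3
3  2  1  0  3
2  3  2  3  0
2) 2  3  1  1  1
3  3  0  1  3
3  2  1  0  3
2  3  2  3  0
3) 0  1  2  1  1
3  2  1  1  3
2  1  2  0  3
0  1  3  3  0
4) 1  1  2  1  1
0  3  1  1  3
3  1  2  0  3
0  1  3  3  0

30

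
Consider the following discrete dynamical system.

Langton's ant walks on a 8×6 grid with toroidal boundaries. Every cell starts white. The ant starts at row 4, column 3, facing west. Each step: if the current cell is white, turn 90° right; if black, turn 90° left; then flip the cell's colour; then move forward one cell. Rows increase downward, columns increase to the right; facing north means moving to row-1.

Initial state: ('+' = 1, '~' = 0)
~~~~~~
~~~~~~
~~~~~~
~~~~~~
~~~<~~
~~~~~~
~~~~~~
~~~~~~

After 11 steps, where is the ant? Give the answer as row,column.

[0] ~~~~~~
~~~~~~
~~~~~~
~~~~~~
~~~<~~
~~~~~~
~~~~~~
~~~~~~
[1] ~~~~~~
~~~~~~
~~~~~~
~~~^~~
~~~+~~
~~~~~~
~~~~~~
~~~~~~
[2] ~~~~~~
~~~~~~
~~~~~~
~~~+>~
~~~+~~
~~~~~~
~~~~~~
~~~~~~
[3] ~~~~~~
~~~~~~
~~~~~~
~~~++~
~~~+v~
~~~~~~
~~~~~~
~~~~~~
[4] ~~~~~~
~~~~~~
~~~~~~
~~~++~
~~~<+~
~~~~~~
~~~~~~
~~~~~~
[5] ~~~~~~
~~~~~~
~~~~~~
~~~++~
~~~~+~
~~~v~~
~~~~~~
~~~~~~
[6] ~~~~~~
~~~~~~
~~~~~~
~~~++~
~~~~+~
~~<+~~
~~~~~~
~~~~~~
[7] ~~~~~~
~~~~~~
~~~~~~
~~~++~
~~^~+~
~~++~~
~~~~~~
~~~~~~
[8] ~~~~~~
~~~~~~
~~~~~~
~~~++~
~~+>+~
~~++~~
~~~~~~
~~~~~~
[9] ~~~~~~
~~~~~~
~~~~~~
~~~++~
~~+++~
~~+v~~
~~~~~~
~~~~~~
[10] ~~~~~~
~~~~~~
~~~~~~
~~~++~
~~+++~
~~+~>~
~~~~~~
~~~~~~
[11] ~~~~~~
~~~~~~
~~~~~~
~~~++~
~~+++~
~~+~+~
~~~~v~
~~~~~~

6,4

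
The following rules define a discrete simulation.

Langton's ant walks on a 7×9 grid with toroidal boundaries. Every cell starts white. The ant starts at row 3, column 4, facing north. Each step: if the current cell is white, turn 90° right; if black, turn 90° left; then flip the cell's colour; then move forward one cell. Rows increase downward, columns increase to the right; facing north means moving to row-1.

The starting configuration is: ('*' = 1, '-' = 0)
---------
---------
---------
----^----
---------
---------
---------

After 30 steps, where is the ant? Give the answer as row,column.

gen 0: ---------
---------
---------
----^----
---------
---------
---------
gen 1: ---------
---------
---------
----*>---
---------
---------
---------
gen 2: ---------
---------
---------
----**---
-----v---
---------
---------
gen 3: ---------
---------
---------
----**---
----<*---
---------
---------
gen 4: ---------
---------
---------
----^*---
----**---
---------
---------
gen 5: ---------
---------
---------
---<-*---
----**---
---------
---------
gen 6: ---------
---------
---^-----
---*-*---
----**---
---------
---------
gen 7: ---------
---------
---*>----
---*-*---
----**---
---------
---------
gen 8: ---------
---------
---**----
---*v*---
----**---
---------
---------
gen 9: ---------
---------
---**----
---<**---
----**---
---------
---------
gen 10: ---------
---------
---**----
----**---
---v**---
---------
---------
gen 11: ---------
---------
---**----
----**---
--<***---
---------
---------
gen 12: ---------
---------
---**----
--^-**---
--****---
---------
---------
gen 13: ---------
---------
---**----
--*>**---
--****---
---------
---------
gen 14: ---------
---------
---**----
--****---
--*v**---
---------
---------
gen 15: ---------
---------
---**----
--****---
--*->*---
---------
---------
gen 16: ---------
---------
---**----
--**^*---
--*--*---
---------
---------
gen 17: ---------
---------
---**----
--*<-*---
--*--*---
---------
---------
gen 18: ---------
---------
---**----
--*--*---
--*v-*---
---------
---------
gen 19: ---------
---------
---**----
--*--*---
--<*-*---
---------
---------
gen 20: ---------
---------
---**----
--*--*---
---*-*---
--v------
---------
gen 21: ---------
---------
---**----
--*--*---
---*-*---
-<*------
---------
gen 22: ---------
---------
---**----
--*--*---
-^-*-*---
-**------
---------
gen 23: ---------
---------
---**----
--*--*---
-*>*-*---
-**------
---------
gen 24: ---------
---------
---**----
--*--*---
-***-*---
-*v------
---------
gen 25: ---------
---------
---**----
--*--*---
-***-*---
-*->-----
---------
gen 26: ---------
---------
---**----
--*--*---
-***-*---
-*-*-----
---v-----
gen 27: ---------
---------
---**----
--*--*---
-***-*---
-*-*-----
--<*-----
gen 28: ---------
---------
---**----
--*--*---
-***-*---
-*^*-----
--**-----
gen 29: ---------
---------
---**----
--*--*---
-***-*---
-**>-----
--**-----
gen 30: ---------
---------
---**----
--*--*---
-**^-*---
-**------
--**-----

4,3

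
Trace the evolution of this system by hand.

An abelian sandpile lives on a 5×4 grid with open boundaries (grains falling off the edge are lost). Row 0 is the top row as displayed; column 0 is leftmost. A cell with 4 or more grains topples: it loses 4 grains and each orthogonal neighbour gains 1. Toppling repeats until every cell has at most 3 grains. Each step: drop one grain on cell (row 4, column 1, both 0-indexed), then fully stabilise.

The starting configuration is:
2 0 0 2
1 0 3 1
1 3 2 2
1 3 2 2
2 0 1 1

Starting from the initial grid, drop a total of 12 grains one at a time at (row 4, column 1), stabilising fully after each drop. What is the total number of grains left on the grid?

33

[0] 2 0 0 2
1 0 3 1
1 3 2 2
1 3 2 2
2 0 1 1
[1] 2 0 0 2
1 0 3 1
1 3 2 2
1 3 2 2
2 1 1 1
[2] 2 0 0 2
1 0 3 1
1 3 2 2
1 3 2 2
2 2 1 1
[3] 2 0 0 2
1 0 3 1
1 3 2 2
1 3 2 2
2 3 1 1
[4] 2 0 0 2
1 1 3 1
2 0 3 2
2 1 3 2
3 1 2 1
[5] 2 0 0 2
1 1 3 1
2 0 3 2
2 1 3 2
3 2 2 1
[6] 2 0 0 2
1 1 3 1
2 0 3 2
2 1 3 2
3 3 2 1
[7] 2 0 0 2
1 1 3 1
2 0 3 2
3 2 3 2
0 1 3 1
[8] 2 0 0 2
1 1 3 1
2 0 3 2
3 2 3 2
0 2 3 1
[9] 2 0 0 2
1 1 3 1
2 0 3 2
3 2 3 2
0 3 3 1
[10] 2 0 1 2
1 2 0 2
3 2 1 3
0 1 2 3
2 2 1 2
[11] 2 0 1 2
1 2 0 2
3 2 1 3
0 1 2 3
2 3 1 2
[12] 2 0 1 2
1 2 0 2
3 2 1 3
0 2 2 3
3 0 2 2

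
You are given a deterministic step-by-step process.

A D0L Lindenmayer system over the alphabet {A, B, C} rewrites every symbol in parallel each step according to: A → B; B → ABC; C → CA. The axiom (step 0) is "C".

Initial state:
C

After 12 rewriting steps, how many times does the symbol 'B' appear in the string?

[0] C
[1] CA
[2] CAB
[3] CABABC
[4] CABABCBABCCA
[5] CABABCBABCCAABCBABCCACAB
[6] CABABCBABCCAABCBABCCACABBABCCAABCBABCCACABCABABC
[7] CABABCBABCCAABCBABCCACABBABCCAABCBABCCACABCABABCABCBABCCACABBABCCAABCBABCCACABCABABCCABABCBABCCA
[8] CABABCBABCCAABCBABCCACABBABCCAABCBABCCACABCABABCABCBABCCAC…BCCAABCBABCCACABCABABCCABABCBABCCACABABCBABCCAABCBABCCACAB  (len 192)
[9] CABABCBABCCAABCBABCCACABBABCCAABCBABCCACABCABABCABCBABCCAC…CBABCCACABCABABCBABCCAABCBABCCACABBABCCAABCBABCCACABCABABC  (len 384)
[10] CABABCBABCCAABCBABCCACABBABCCAABCBABCCACABCABABCABCBABCCAC…ACABCABABCABCBABCCACABBABCCAABCBABCCACABCABABCCABABCBABCCA  (len 768)
[11] CABABCBABCCAABCBABCCACABBABCCAABCBABCCACABCABABCABCBABCCAC…BCCAABCBABCCACABCABABCCABABCBABCCACABABCBABCCAABCBABCCACAB  (len 1536)
[12] CABABCBABCCAABCBABCCACABBABCCAABCBABCCACABCABABCABCBABCCAC…CBABCCACABCABABCBABCCAABCBABCCACABBABCCAABCBABCCACABCABABC  (len 3072)

1024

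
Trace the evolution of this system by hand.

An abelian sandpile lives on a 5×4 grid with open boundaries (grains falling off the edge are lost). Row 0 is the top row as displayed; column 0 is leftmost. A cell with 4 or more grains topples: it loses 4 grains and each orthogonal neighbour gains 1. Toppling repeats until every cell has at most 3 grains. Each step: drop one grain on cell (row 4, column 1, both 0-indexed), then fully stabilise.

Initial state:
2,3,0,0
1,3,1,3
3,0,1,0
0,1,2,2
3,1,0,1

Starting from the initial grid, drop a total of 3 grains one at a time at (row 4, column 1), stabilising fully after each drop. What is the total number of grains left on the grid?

27

0) 2,3,0,0
1,3,1,3
3,0,1,0
0,1,2,2
3,1,0,1
1) 2,3,0,0
1,3,1,3
3,0,1,0
0,1,2,2
3,2,0,1
2) 2,3,0,0
1,3,1,3
3,0,1,0
0,1,2,2
3,3,0,1
3) 2,3,0,0
1,3,1,3
3,0,1,0
1,2,2,2
0,1,1,1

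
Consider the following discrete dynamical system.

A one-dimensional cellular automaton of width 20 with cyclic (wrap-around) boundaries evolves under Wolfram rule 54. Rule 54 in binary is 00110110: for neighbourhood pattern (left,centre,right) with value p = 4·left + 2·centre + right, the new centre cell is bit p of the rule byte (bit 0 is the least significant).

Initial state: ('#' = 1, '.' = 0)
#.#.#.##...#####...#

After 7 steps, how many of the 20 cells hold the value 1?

k=0  #.#.#.##...#####...#
k=1  .#####..#.#.....#.#.
k=2  #.....######...#####
k=3  .#...#......#.#.....
k=4  ###.###....#####....
k=5  ...#...#..#.....#..#
k=6  #.###.######...#####
k=7  .#...#......#.#.....

4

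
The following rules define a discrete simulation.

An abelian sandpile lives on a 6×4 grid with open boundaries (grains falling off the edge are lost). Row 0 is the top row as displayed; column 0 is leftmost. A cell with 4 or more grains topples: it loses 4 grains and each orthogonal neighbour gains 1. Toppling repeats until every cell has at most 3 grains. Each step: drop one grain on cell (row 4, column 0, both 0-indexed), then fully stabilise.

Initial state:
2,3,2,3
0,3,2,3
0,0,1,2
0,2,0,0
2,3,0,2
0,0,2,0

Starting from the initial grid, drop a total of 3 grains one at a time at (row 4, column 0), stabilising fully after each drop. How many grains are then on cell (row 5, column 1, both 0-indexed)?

1

gen 0: 2,3,2,3
0,3,2,3
0,0,1,2
0,2,0,0
2,3,0,2
0,0,2,0
gen 1: 2,3,2,3
0,3,2,3
0,0,1,2
0,2,0,0
3,3,0,2
0,0,2,0
gen 2: 2,3,2,3
0,3,2,3
0,0,1,2
1,3,0,0
1,0,1,2
1,1,2,0
gen 3: 2,3,2,3
0,3,2,3
0,0,1,2
1,3,0,0
2,0,1,2
1,1,2,0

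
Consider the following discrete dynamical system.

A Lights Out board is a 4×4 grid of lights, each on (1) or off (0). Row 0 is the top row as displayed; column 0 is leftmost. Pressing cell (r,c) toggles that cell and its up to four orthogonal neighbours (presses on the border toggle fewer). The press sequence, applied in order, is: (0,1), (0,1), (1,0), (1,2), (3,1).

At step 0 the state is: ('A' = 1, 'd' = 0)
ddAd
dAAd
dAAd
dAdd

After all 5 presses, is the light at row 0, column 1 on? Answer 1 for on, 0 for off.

k=0  ddAd
dAAd
dAAd
dAdd
k=1  AAdd
ddAd
dAAd
dAdd
k=2  ddAd
dAAd
dAAd
dAdd
k=3  AdAd
AdAd
AAAd
dAdd
k=4  Addd
AAdA
AAdd
dAdd
k=5  Addd
AAdA
Addd
AdAd

0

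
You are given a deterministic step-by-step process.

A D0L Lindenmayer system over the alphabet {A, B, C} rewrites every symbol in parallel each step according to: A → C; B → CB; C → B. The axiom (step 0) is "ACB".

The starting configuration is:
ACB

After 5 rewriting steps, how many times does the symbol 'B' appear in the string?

[0] ACB
[1] CBCB
[2] BCBBCB
[3] CBBCBCBBCB
[4] BCBCBBCBBCBCBBCB
[5] CBBCBBCBCBBCBCBBCBBCBCBBCB

16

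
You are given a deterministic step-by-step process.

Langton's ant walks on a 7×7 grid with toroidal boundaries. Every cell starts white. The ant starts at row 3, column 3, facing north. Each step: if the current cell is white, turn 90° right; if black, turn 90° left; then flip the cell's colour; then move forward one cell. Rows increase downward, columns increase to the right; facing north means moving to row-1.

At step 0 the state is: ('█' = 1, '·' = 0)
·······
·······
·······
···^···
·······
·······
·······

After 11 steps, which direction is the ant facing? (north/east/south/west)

west

step 0: ·······
·······
·······
···^···
·······
·······
·······
step 1: ·······
·······
·······
···█>··
·······
·······
·······
step 2: ·······
·······
·······
···██··
····v··
·······
·······
step 3: ·······
·······
·······
···██··
···<█··
·······
·······
step 4: ·······
·······
·······
···^█··
···██··
·······
·······
step 5: ·······
·······
·······
··<·█··
···██··
·······
·······
step 6: ·······
·······
··^····
··█·█··
···██··
·······
·······
step 7: ·······
·······
··█>···
··█·█··
···██··
·······
·······
step 8: ·······
·······
··██···
··█v█··
···██··
·······
·······
step 9: ·······
·······
··██···
··<██··
···██··
·······
·······
step 10: ·······
·······
··██···
···██··
··v██··
·······
·······
step 11: ·······
·······
··██···
···██··
·<███··
·······
·······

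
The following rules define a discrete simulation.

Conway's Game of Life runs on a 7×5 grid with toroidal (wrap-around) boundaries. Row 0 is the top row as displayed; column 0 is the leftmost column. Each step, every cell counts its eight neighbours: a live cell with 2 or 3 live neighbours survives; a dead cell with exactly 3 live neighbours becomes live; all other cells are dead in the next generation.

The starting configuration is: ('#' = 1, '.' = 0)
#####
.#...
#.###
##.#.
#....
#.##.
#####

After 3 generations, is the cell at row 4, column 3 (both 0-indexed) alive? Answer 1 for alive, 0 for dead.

k=0  #####
.#...
#.###
##.#.
#....
#.##.
#####
k=1  .....
.....
...#.
...#.
#..#.
.....
.....
k=2  .....
.....
.....
..##.
....#
.....
.....
k=3  .....
.....
.....
...#.
...#.
.....
.....

1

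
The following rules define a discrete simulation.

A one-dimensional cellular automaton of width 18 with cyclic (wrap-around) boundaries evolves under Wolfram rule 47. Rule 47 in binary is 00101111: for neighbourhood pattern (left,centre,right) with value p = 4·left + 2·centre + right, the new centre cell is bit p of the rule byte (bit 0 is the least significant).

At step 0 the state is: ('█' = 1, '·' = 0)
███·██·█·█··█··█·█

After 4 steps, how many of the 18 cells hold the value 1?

0) ███·██·█·█··█··█·█
1) ···██·████·██·████
2) ·███·██···██·██···
3) ██··██··███·██··██
4) ···██··██··██··██·

8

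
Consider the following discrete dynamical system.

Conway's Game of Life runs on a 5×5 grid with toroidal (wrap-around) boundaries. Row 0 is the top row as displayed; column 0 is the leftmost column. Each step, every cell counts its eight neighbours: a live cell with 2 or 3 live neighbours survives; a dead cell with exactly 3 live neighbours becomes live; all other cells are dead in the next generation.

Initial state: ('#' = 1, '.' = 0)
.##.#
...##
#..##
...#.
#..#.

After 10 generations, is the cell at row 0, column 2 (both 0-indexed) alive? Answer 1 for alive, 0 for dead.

gen 0: .##.#
...##
#..##
...#.
#..#.
gen 1: .##..
.#...
#.#..
#.##.
##.#.
gen 2: .....
#....
#.###
#..#.
#..#.
gen 3: ....#
##.#.
#.##.
#....
.....
gen 4: #...#
##.#.
#.##.
.#..#
.....
gen 5: ##..#
...#.
...#.
#####
....#
gen 6: #..##
#.##.
##...
###..
.....
gen 7: ####.
..##.
...#.
#.#..
..##.
gen 8: .....
.....
.#.##
.##.#
#....
gen 9: .....
.....
.#.##
.##.#
##...
gen 10: .....
.....
.#.##
....#
###..

0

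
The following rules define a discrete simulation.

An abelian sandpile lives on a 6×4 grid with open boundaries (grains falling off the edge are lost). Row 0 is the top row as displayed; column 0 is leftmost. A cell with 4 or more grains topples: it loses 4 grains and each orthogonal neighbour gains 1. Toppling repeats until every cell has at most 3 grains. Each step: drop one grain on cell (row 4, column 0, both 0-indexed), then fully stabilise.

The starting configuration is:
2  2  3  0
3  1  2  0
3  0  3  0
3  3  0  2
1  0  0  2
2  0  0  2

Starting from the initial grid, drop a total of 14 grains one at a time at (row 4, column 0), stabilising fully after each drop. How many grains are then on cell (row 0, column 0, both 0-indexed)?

0) 2  2  3  0
3  1  2  0
3  0  3  0
3  3  0  2
1  0  0  2
2  0  0  2
1) 2  2  3  0
3  1  2  0
3  0  3  0
3  3  0  2
2  0  0  2
2  0  0  2
2) 2  2  3  0
3  1  2  0
3  0  3  0
3  3  0  2
3  0  0  2
2  0  0  2
3) 3  2  3  0
0  2  2  0
1  2  3  0
2  0  1  2
1  2  0  2
3  0  0  2
4) 3  2  3  0
0  2  2  0
1  2  3  0
2  0  1  2
2  2  0  2
3  0  0  2
5) 3  2  3  0
0  2  2  0
1  2  3  0
2  0  1  2
3  2  0  2
3  0  0  2
6) 3  2  3  0
0  2  2  0
1  2  3  0
3  0  1  2
1  3  0  2
0  1  0  2
7) 3  2  3  0
0  2  2  0
1  2  3  0
3  0  1  2
2  3  0  2
0  1  0  2
8) 3  2  3  0
0  2  2  0
1  2  3  0
3  0  1  2
3  3  0  2
0  1  0  2
9) 3  2  3  0
0  2  2  0
2  2  3  0
0  2  1  2
2  0  1  2
1  2  0  2
10) 3  2  3  0
0  2  2  0
2  2  3  0
0  2  1  2
3  0  1  2
1  2  0  2
11) 3  2  3  0
0  2  2  0
2  2  3  0
1  2  1  2
0  1  1  2
2  2  0  2
12) 3  2  3  0
0  2  2  0
2  2  3  0
1  2  1  2
1  1  1  2
2  2  0  2
13) 3  2  3  0
0  2  2  0
2  2  3  0
1  2  1  2
2  1  1  2
2  2  0  2
14) 3  2  3  0
0  2  2  0
2  2  3  0
1  2  1  2
3  1  1  2
2  2  0  2

3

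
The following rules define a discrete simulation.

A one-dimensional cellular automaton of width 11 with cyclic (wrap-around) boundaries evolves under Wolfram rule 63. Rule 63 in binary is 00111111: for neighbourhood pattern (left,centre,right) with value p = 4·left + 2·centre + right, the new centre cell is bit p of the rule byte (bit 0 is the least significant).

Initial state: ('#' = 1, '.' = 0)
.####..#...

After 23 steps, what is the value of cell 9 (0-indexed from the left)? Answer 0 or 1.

1

k=0  .####..#...
k=1  ##...######
k=2  ..####.....
k=3  ###...#####
k=4  ...####....
k=5  ####...####
k=6  ....####...
k=7  #####...###
k=8  .....####..
k=9  ######...##
k=10  ......####.
k=11  #######...#
k=12  .......####
k=13  ########...
k=14  #.......###
k=15  .########..
k=16  ##.......##
k=17  ..########.
k=18  ###.......#
k=19  ...########
k=20  ####.......
k=21  #...#######
k=22  .####......
k=23  ##...######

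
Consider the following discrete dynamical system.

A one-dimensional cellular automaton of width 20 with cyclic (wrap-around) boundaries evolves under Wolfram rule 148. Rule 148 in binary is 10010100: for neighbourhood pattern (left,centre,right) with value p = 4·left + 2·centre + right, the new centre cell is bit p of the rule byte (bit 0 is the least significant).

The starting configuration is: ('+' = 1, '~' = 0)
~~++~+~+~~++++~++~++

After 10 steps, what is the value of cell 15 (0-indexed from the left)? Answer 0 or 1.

t=0: ~~++~+~+~~++++~++~++
t=1: +~~~~+~++~~++~~~~~~~
t=2: ++~~~+~~~+~~~+~~~~~~
t=3: ~~+~~++~~++~~++~~~~~
t=4: ~~++~~~+~~~+~~~+~~~~
t=5: ~~~~+~~++~~++~~++~~~
t=6: ~~~~++~~~+~~~+~~~+~~
t=7: ~~~~~~+~~++~~++~~++~
t=8: ~~~~~~++~~~+~~~+~~~+
t=9: +~~~~~~~+~~++~~++~~+
t=10: ~+~~~~~~++~~~+~~~+~~

0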